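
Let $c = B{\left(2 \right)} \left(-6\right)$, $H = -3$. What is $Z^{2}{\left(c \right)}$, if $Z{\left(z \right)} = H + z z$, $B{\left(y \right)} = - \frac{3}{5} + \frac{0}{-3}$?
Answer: $\frac{62001}{625} \approx 99.202$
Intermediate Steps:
$B{\left(y \right)} = - \frac{3}{5}$ ($B{\left(y \right)} = \left(-3\right) \frac{1}{5} + 0 \left(- \frac{1}{3}\right) = - \frac{3}{5} + 0 = - \frac{3}{5}$)
$c = \frac{18}{5}$ ($c = \left(- \frac{3}{5}\right) \left(-6\right) = \frac{18}{5} \approx 3.6$)
$Z{\left(z \right)} = -3 + z^{2}$ ($Z{\left(z \right)} = -3 + z z = -3 + z^{2}$)
$Z^{2}{\left(c \right)} = \left(-3 + \left(\frac{18}{5}\right)^{2}\right)^{2} = \left(-3 + \frac{324}{25}\right)^{2} = \left(\frac{249}{25}\right)^{2} = \frac{62001}{625}$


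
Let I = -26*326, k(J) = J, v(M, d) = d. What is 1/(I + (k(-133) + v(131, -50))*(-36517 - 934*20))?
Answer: 1/10092575 ≈ 9.9083e-8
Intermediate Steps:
I = -8476
1/(I + (k(-133) + v(131, -50))*(-36517 - 934*20)) = 1/(-8476 + (-133 - 50)*(-36517 - 934*20)) = 1/(-8476 - 183*(-36517 - 18680)) = 1/(-8476 - 183*(-55197)) = 1/(-8476 + 10101051) = 1/10092575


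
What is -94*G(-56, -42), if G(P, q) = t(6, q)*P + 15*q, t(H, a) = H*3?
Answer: 153972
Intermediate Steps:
t(H, a) = 3*H
G(P, q) = 15*q + 18*P (G(P, q) = (3*6)*P + 15*q = 18*P + 15*q = 15*q + 18*P)
-94*G(-56, -42) = -94*(15*(-42) + 18*(-56)) = -94*(-630 - 1008) = -94*(-1638) = 153972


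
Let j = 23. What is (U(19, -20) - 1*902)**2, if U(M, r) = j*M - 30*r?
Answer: 18225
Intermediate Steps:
U(M, r) = -30*r + 23*M (U(M, r) = 23*M - 30*r = -30*r + 23*M)
(U(19, -20) - 1*902)**2 = ((-30*(-20) + 23*19) - 1*902)**2 = ((600 + 437) - 902)**2 = (1037 - 902)**2 = 135**2 = 18225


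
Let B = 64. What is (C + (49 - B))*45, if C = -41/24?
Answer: -6015/8 ≈ -751.88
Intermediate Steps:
C = -41/24 (C = -41*1/24 = -41/24 ≈ -1.7083)
(C + (49 - B))*45 = (-41/24 + (49 - 1*64))*45 = (-41/24 + (49 - 64))*45 = (-41/24 - 15)*45 = -401/24*45 = -6015/8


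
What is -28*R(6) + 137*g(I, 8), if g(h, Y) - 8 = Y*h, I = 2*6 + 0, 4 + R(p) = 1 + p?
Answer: 14164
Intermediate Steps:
R(p) = -3 + p (R(p) = -4 + (1 + p) = -3 + p)
I = 12 (I = 12 + 0 = 12)
g(h, Y) = 8 + Y*h
-28*R(6) + 137*g(I, 8) = -28*(-3 + 6) + 137*(8 + 8*12) = -28*3 + 137*(8 + 96) = -84 + 137*104 = -84 + 14248 = 14164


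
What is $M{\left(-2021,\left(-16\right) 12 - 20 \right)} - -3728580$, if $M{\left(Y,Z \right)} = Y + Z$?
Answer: $3726347$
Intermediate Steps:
$M{\left(-2021,\left(-16\right) 12 - 20 \right)} - -3728580 = \left(-2021 - 212\right) - -3728580 = \left(-2021 - 212\right) + 3728580 = -2233 + 3728580 = 3726347$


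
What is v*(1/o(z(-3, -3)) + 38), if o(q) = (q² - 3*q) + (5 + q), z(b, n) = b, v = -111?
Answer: -84471/20 ≈ -4223.5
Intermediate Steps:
o(q) = 5 + q² - 2*q
v*(1/o(z(-3, -3)) + 38) = -111*(1/(5 + (-3)² - 2*(-3)) + 38) = -111*(1/(5 + 9 + 6) + 38) = -111*(1/20 + 38) = -111*761/20 = -84471/20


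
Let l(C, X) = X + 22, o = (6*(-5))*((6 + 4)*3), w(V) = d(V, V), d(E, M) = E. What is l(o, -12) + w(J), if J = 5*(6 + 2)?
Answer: 50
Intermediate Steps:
J = 40 (J = 5*8 = 40)
w(V) = V
o = -900 (o = -300*3 = -30*30 = -900)
l(C, X) = 22 + X
l(o, -12) + w(J) = (22 - 12) + 40 = 10 + 40 = 50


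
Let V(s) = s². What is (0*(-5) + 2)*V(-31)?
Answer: 1922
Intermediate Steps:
(0*(-5) + 2)*V(-31) = (0*(-5) + 2)*(-31)² = (0 + 2)*961 = 2*961 = 1922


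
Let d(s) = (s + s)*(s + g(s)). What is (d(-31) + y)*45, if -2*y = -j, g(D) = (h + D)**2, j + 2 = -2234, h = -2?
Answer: -3002130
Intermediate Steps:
j = -2236 (j = -2 - 2234 = -2236)
g(D) = (-2 + D)**2
y = -1118 (y = -(-1)*(-2236)/2 = -1/2*2236 = -1118)
d(s) = 2*s*(s + (-2 + s)**2) (d(s) = (s + s)*(s + (-2 + s)**2) = (2*s)*(s + (-2 + s)**2) = 2*s*(s + (-2 + s)**2))
(d(-31) + y)*45 = (2*(-31)*(-31 + (-2 - 31)**2) - 1118)*45 = (2*(-31)*(-31 + (-33)**2) - 1118)*45 = (2*(-31)*(-31 + 1089) - 1118)*45 = (2*(-31)*1058 - 1118)*45 = (-65596 - 1118)*45 = -66714*45 = -3002130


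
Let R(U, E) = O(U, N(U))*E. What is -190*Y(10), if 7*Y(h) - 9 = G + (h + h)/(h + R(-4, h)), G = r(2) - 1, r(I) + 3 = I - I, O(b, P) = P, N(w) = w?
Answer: -2470/21 ≈ -117.62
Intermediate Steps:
r(I) = -3 (r(I) = -3 + (I - I) = -3 + 0 = -3)
R(U, E) = E*U (R(U, E) = U*E = E*U)
G = -4 (G = -3 - 1 = -4)
Y(h) = 13/21 (Y(h) = 9/7 + (-4 + (h + h)/(h + h*(-4)))/7 = 9/7 + (-4 + (2*h)/(h - 4*h))/7 = 9/7 + (-4 + (2*h)/((-3*h)))/7 = 9/7 + (-4 + (2*h)*(-1/(3*h)))/7 = 9/7 + (-4 - ⅔)/7 = 9/7 + (⅐)*(-14/3) = 9/7 - ⅔ = 13/21)
-190*Y(10) = -190*13/21 = -2470/21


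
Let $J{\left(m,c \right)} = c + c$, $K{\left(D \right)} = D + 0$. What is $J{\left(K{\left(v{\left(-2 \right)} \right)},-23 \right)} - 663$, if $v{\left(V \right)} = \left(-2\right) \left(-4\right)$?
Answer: $-709$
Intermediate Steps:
$v{\left(V \right)} = 8$
$K{\left(D \right)} = D$
$J{\left(m,c \right)} = 2 c$
$J{\left(K{\left(v{\left(-2 \right)} \right)},-23 \right)} - 663 = 2 \left(-23\right) - 663 = -46 - 663 = -709$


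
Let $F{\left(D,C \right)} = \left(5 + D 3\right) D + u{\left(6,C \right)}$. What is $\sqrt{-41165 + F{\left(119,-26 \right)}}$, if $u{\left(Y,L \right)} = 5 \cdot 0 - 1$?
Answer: $2 \sqrt{478} \approx 43.726$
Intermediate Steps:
$u{\left(Y,L \right)} = -1$ ($u{\left(Y,L \right)} = 0 - 1 = -1$)
$F{\left(D,C \right)} = -1 + D \left(5 + 3 D\right)$ ($F{\left(D,C \right)} = \left(5 + D 3\right) D - 1 = \left(5 + 3 D\right) D - 1 = D \left(5 + 3 D\right) - 1 = -1 + D \left(5 + 3 D\right)$)
$\sqrt{-41165 + F{\left(119,-26 \right)}} = \sqrt{-41165 + \left(-1 + 3 \cdot 119^{2} + 5 \cdot 119\right)} = \sqrt{-41165 + \left(-1 + 3 \cdot 14161 + 595\right)} = \sqrt{-41165 + \left(-1 + 42483 + 595\right)} = \sqrt{-41165 + 43077} = \sqrt{1912} = 2 \sqrt{478}$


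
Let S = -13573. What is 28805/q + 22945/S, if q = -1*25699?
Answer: -980633820/348812527 ≈ -2.8113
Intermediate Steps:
q = -25699
28805/q + 22945/S = 28805/(-25699) + 22945/(-13573) = 28805*(-1/25699) + 22945*(-1/13573) = -28805/25699 - 22945/13573 = -980633820/348812527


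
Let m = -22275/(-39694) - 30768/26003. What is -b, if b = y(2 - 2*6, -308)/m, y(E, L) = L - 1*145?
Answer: -155856625382/214029389 ≈ -728.20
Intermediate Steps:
y(E, L) = -145 + L (y(E, L) = L - 145 = -145 + L)
m = -642088167/1032163082 (m = -22275*(-1/39694) - 30768*1/26003 = 22275/39694 - 30768/26003 = -642088167/1032163082 ≈ -0.62208)
b = 155856625382/214029389 (b = (-145 - 308)/(-642088167/1032163082) = -453*(-1032163082/642088167) = 155856625382/214029389 ≈ 728.20)
-b = -1*155856625382/214029389 = -155856625382/214029389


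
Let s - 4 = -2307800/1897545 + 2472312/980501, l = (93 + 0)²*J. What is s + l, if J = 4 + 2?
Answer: 19312196199772330/372108954009 ≈ 51899.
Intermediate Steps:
J = 6
l = 51894 (l = (93 + 0)²*6 = 93²*6 = 8649*6 = 51894)
s = 1974140429284/372108954009 (s = 4 + (-2307800/1897545 + 2472312/980501) = 4 + (-2307800*1/1897545 + 2472312*(1/980501)) = 4 + (-461560/379509 + 2472312/980501) = 4 + 485704613248/372108954009 = 1974140429284/372108954009 ≈ 5.3053)
s + l = 1974140429284/372108954009 + 51894 = 19312196199772330/372108954009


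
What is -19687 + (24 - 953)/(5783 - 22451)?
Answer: -328141987/16668 ≈ -19687.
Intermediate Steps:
-19687 + (24 - 953)/(5783 - 22451) = -19687 - 929/(-16668) = -19687 - 929*(-1/16668) = -19687 + 929/16668 = -328141987/16668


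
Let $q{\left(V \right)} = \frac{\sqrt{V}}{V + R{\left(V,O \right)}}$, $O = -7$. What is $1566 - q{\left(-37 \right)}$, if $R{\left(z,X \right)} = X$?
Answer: $1566 + \frac{i \sqrt{37}}{44} \approx 1566.0 + 0.13824 i$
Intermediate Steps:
$q{\left(V \right)} = \frac{\sqrt{V}}{-7 + V}$ ($q{\left(V \right)} = \frac{\sqrt{V}}{V - 7} = \frac{\sqrt{V}}{-7 + V}$)
$1566 - q{\left(-37 \right)} = 1566 - \frac{\sqrt{-37}}{-7 - 37} = 1566 - \frac{i \sqrt{37}}{-44} = 1566 - i \sqrt{37} \left(- \frac{1}{44}\right) = 1566 - - \frac{i \sqrt{37}}{44} = 1566 + \frac{i \sqrt{37}}{44}$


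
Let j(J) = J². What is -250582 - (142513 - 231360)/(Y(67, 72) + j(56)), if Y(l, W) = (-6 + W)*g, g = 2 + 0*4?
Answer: -818813129/3268 ≈ -2.5055e+5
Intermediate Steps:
g = 2 (g = 2 + 0 = 2)
Y(l, W) = -12 + 2*W (Y(l, W) = (-6 + W)*2 = -12 + 2*W)
-250582 - (142513 - 231360)/(Y(67, 72) + j(56)) = -250582 - (142513 - 231360)/((-12 + 2*72) + 56²) = -250582 - (-88847)/((-12 + 144) + 3136) = -250582 - (-88847)/(132 + 3136) = -250582 - (-88847)/3268 = -250582 - 1*(-88847/3268) = -250582 + 88847/3268 = -818813129/3268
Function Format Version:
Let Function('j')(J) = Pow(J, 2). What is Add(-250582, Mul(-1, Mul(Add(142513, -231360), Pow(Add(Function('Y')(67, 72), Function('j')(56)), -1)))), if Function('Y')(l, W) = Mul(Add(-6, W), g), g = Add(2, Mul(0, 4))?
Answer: Rational(-818813129, 3268) ≈ -2.5055e+5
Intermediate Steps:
g = 2 (g = Add(2, 0) = 2)
Function('Y')(l, W) = Add(-12, Mul(2, W)) (Function('Y')(l, W) = Mul(Add(-6, W), 2) = Add(-12, Mul(2, W)))
Add(-250582, Mul(-1, Mul(Add(142513, -231360), Pow(Add(Function('Y')(67, 72), Function('j')(56)), -1)))) = Add(-250582, Mul(-1, Mul(Add(142513, -231360), Pow(Add(Add(-12, Mul(2, 72)), Pow(56, 2)), -1)))) = Add(-250582, Mul(-1, Mul(-88847, Pow(Add(Add(-12, 144), 3136), -1)))) = Add(-250582, Mul(-1, Mul(-88847, Pow(Add(132, 3136), -1)))) = Add(-250582, Mul(-1, Mul(-88847, Pow(3268, -1)))) = Add(-250582, Mul(-1, Mul(-88847, Rational(1, 3268)))) = Add(-250582, Mul(-1, Rational(-88847, 3268))) = Add(-250582, Rational(88847, 3268)) = Rational(-818813129, 3268)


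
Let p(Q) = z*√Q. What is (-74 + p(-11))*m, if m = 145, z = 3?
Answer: -10730 + 435*I*√11 ≈ -10730.0 + 1442.7*I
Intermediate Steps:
p(Q) = 3*√Q
(-74 + p(-11))*m = (-74 + 3*√(-11))*145 = (-74 + 3*(I*√11))*145 = (-74 + 3*I*√11)*145 = -10730 + 435*I*√11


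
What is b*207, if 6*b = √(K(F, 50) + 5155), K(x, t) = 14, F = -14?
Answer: 69*√5169/2 ≈ 2480.4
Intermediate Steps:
b = √5169/6 (b = √(14 + 5155)/6 = √5169/6 ≈ 11.983)
b*207 = (√5169/6)*207 = 69*√5169/2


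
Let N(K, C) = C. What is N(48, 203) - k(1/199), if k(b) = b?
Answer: 40396/199 ≈ 202.99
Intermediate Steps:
N(48, 203) - k(1/199) = 203 - 1/199 = 40396/199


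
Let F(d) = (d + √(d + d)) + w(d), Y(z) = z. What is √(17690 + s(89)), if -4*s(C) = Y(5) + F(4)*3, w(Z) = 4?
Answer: √(70731 - 6*√2)/2 ≈ 132.97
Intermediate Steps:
F(d) = 4 + d + √2*√d (F(d) = (d + √(d + d)) + 4 = (d + √(2*d)) + 4 = (d + √2*√d) + 4 = 4 + d + √2*√d)
s(C) = -29/4 - 3*√2/2 (s(C) = -(5 + (4 + 4 + √2*√4)*3)/4 = -(5 + (4 + 4 + √2*2)*3)/4 = -(5 + (4 + 4 + 2*√2)*3)/4 = -(5 + (8 + 2*√2)*3)/4 = -(5 + (24 + 6*√2))/4 = -(29 + 6*√2)/4 = -29/4 - 3*√2/2)
√(17690 + s(89)) = √(17690 + (-29/4 - 3*√2/2)) = √(70731/4 - 3*√2/2)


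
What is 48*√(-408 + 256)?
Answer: 96*I*√38 ≈ 591.78*I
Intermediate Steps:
48*√(-408 + 256) = 48*√(-152) = 48*(2*I*√38) = 96*I*√38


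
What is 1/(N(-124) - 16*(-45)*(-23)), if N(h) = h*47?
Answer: -1/22388 ≈ -4.4667e-5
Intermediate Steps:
N(h) = 47*h
1/(N(-124) - 16*(-45)*(-23)) = 1/(47*(-124) - 16*(-45)*(-23)) = 1/(-5828 + 720*(-23)) = 1/(-5828 - 16560) = 1/(-22388) = -1/22388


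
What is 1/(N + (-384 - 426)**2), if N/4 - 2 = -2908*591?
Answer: -1/6218404 ≈ -1.6081e-7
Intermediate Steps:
N = -6874504 (N = 8 + 4*(-2908*591) = 8 + 4*(-1718628) = 8 - 6874512 = -6874504)
1/(N + (-384 - 426)**2) = 1/(-6874504 + (-384 - 426)**2) = 1/(-6874504 + (-810)**2) = 1/(-6874504 + 656100) = 1/(-6218404) = -1/6218404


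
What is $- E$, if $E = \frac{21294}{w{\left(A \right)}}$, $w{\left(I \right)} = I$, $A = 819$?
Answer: $-26$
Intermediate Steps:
$E = 26$ ($E = \frac{21294}{819} = 21294 \cdot \frac{1}{819} = 26$)
$- E = \left(-1\right) 26 = -26$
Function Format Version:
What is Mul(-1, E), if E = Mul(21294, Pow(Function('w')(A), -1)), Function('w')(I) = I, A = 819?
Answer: -26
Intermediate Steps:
E = 26 (E = Mul(21294, Pow(819, -1)) = Mul(21294, Rational(1, 819)) = 26)
Mul(-1, E) = Mul(-1, 26) = -26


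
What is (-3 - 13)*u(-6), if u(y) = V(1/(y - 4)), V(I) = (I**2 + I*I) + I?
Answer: 32/25 ≈ 1.2800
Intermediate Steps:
V(I) = I + 2*I**2 (V(I) = (I**2 + I**2) + I = 2*I**2 + I = I + 2*I**2)
u(y) = (1 + 2/(-4 + y))/(-4 + y) (u(y) = (1 + 2/(y - 4))/(y - 4) = (1 + 2/(-4 + y))/(-4 + y))
(-3 - 13)*u(-6) = (-3 - 13)*((-2 - 6)/(-4 - 6)**2) = -16*(-8)/(-10)**2 = -4*(-8)/25 = -16*(-2/25) = 32/25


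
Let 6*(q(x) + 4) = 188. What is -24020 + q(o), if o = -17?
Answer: -71978/3 ≈ -23993.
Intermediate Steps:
q(x) = 82/3 (q(x) = -4 + (⅙)*188 = -4 + 94/3 = 82/3)
-24020 + q(o) = -24020 + 82/3 = -71978/3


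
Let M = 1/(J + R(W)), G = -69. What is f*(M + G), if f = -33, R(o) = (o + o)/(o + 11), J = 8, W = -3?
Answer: 65901/29 ≈ 2272.4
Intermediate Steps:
R(o) = 2*o/(11 + o) (R(o) = (2*o)/(11 + o) = 2*o/(11 + o))
M = 4/29 (M = 1/(8 + 2*(-3)/(11 - 3)) = 1/(8 + 2*(-3)/8) = 1/(8 + 2*(-3)*(1/8)) = 1/(8 - 3/4) = 1/(29/4) = 4/29 ≈ 0.13793)
f*(M + G) = -33*(4/29 - 69) = -33*(-1997/29) = 65901/29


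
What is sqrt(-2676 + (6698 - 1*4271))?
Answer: I*sqrt(249) ≈ 15.78*I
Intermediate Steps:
sqrt(-2676 + (6698 - 1*4271)) = sqrt(-2676 + (6698 - 4271)) = sqrt(-2676 + 2427) = sqrt(-249) = I*sqrt(249)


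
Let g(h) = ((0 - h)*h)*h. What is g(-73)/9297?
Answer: 389017/9297 ≈ 41.843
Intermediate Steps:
g(h) = -h³ (g(h) = ((-h)*h)*h = (-h²)*h = -h³)
g(-73)/9297 = -1*(-73)³/9297 = -1*(-389017)*(1/9297) = 389017*(1/9297) = 389017/9297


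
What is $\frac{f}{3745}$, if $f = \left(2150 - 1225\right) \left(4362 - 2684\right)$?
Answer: $\frac{310430}{749} \approx 414.46$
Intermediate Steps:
$f = 1552150$ ($f = 925 \cdot 1678 = 1552150$)
$\frac{f}{3745} = \frac{1552150}{3745} = 1552150 \cdot \frac{1}{3745} = \frac{310430}{749}$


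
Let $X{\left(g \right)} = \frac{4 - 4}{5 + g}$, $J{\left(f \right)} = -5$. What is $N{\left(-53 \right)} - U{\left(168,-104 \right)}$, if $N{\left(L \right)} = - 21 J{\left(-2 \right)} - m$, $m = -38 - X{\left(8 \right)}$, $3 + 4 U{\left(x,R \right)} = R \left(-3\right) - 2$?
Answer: $\frac{265}{4} \approx 66.25$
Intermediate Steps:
$U{\left(x,R \right)} = - \frac{5}{4} - \frac{3 R}{4}$ ($U{\left(x,R \right)} = - \frac{3}{4} + \frac{R \left(-3\right) - 2}{4} = - \frac{3}{4} + \frac{- 3 R - 2}{4} = - \frac{3}{4} + \frac{-2 - 3 R}{4} = - \frac{3}{4} - \left(\frac{1}{2} + \frac{3 R}{4}\right) = - \frac{5}{4} - \frac{3 R}{4}$)
$X{\left(g \right)} = 0$ ($X{\left(g \right)} = \frac{0}{5 + g} = 0$)
$m = -38$ ($m = -38 - 0 = -38 + 0 = -38$)
$N{\left(L \right)} = 143$ ($N{\left(L \right)} = \left(-21\right) \left(-5\right) - -38 = 105 + 38 = 143$)
$N{\left(-53 \right)} - U{\left(168,-104 \right)} = 143 - \left(- \frac{5}{4} - -78\right) = 143 - \left(- \frac{5}{4} + 78\right) = 143 - \frac{307}{4} = \frac{265}{4}$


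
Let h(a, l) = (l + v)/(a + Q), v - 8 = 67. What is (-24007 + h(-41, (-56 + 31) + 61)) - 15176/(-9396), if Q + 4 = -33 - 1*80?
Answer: -8909667281/371142 ≈ -24006.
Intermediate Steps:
Q = -117 (Q = -4 + (-33 - 1*80) = -4 + (-33 - 80) = -4 - 113 = -117)
v = 75 (v = 8 + 67 = 75)
h(a, l) = (75 + l)/(-117 + a) (h(a, l) = (l + 75)/(a - 117) = (75 + l)/(-117 + a))
(-24007 + h(-41, (-56 + 31) + 61)) - 15176/(-9396) = (-24007 + (75 + ((-56 + 31) + 61))/(-117 - 41)) - 15176/(-9396) = (-24007 + (75 + (-25 + 61))/(-158)) - 15176*(-1/9396) = (-24007 - (75 + 36)/158) + 3794/2349 = (-24007 - 1/158*111) + 3794/2349 = (-24007 - 111/158) + 3794/2349 = -3793217/158 + 3794/2349 = -8909667281/371142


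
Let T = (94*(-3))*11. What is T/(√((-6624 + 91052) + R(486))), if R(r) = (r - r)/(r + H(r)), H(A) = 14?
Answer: -1551*√21107/21107 ≈ -10.676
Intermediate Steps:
R(r) = 0 (R(r) = (r - r)/(r + 14) = 0/(14 + r) = 0)
T = -3102 (T = -282*11 = -3102)
T/(√((-6624 + 91052) + R(486))) = -3102/√((-6624 + 91052) + 0) = -3102/√(84428 + 0) = -3102*√21107/42214 = -1551*√21107/21107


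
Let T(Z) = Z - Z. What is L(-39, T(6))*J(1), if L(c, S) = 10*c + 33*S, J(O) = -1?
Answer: 390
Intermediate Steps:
T(Z) = 0
L(-39, T(6))*J(1) = (10*(-39) + 33*0)*(-1) = (-390 + 0)*(-1) = -390*(-1) = 390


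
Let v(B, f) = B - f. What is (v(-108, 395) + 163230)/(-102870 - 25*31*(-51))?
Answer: -162727/63345 ≈ -2.5689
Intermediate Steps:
(v(-108, 395) + 163230)/(-102870 - 25*31*(-51)) = ((-108 - 1*395) + 163230)/(-102870 - 25*31*(-51)) = ((-108 - 395) + 163230)/(-102870 - 775*(-51)) = (-503 + 163230)/(-102870 + 39525) = 162727/(-63345) = 162727*(-1/63345) = -162727/63345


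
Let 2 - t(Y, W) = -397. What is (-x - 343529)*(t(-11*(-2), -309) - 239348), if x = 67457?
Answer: 98204693714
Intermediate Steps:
t(Y, W) = 399 (t(Y, W) = 2 - 1*(-397) = 2 + 397 = 399)
(-x - 343529)*(t(-11*(-2), -309) - 239348) = (-1*67457 - 343529)*(399 - 239348) = (-67457 - 343529)*(-238949) = -410986*(-238949) = 98204693714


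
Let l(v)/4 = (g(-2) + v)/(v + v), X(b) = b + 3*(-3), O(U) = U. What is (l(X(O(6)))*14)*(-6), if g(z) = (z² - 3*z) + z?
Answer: 280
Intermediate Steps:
g(z) = z² - 2*z
X(b) = -9 + b (X(b) = b - 9 = -9 + b)
l(v) = 2*(8 + v)/v (l(v) = 4*((-2*(-2 - 2) + v)/(v + v)) = 4*((-2*(-4) + v)/((2*v))) = 4*((8 + v)*(1/(2*v))) = 4*((8 + v)/(2*v)) = 2*(8 + v)/v)
(l(X(O(6)))*14)*(-6) = ((2 + 16/(-9 + 6))*14)*(-6) = ((2 + 16/(-3))*14)*(-6) = ((2 + 16*(-⅓))*14)*(-6) = ((2 - 16/3)*14)*(-6) = -10/3*14*(-6) = -140/3*(-6) = 280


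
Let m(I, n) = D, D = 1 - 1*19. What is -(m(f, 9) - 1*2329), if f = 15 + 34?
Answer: 2347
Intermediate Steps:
f = 49
D = -18 (D = 1 - 19 = -18)
m(I, n) = -18
-(m(f, 9) - 1*2329) = -(-18 - 1*2329) = -(-18 - 2329) = -1*(-2347) = 2347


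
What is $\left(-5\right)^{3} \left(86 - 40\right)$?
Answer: $-5750$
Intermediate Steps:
$\left(-5\right)^{3} \left(86 - 40\right) = \left(-125\right) 46 = -5750$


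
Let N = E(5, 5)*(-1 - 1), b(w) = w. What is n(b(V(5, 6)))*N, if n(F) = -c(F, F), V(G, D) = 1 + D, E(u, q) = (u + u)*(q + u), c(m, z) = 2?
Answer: 400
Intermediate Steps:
E(u, q) = 2*u*(q + u) (E(u, q) = (2*u)*(q + u) = 2*u*(q + u))
N = -200 (N = (2*5*(5 + 5))*(-1 - 1) = (2*5*10)*(-2) = 100*(-2) = -200)
n(F) = -2 (n(F) = -1*2 = -2)
n(b(V(5, 6)))*N = -2*(-200) = 400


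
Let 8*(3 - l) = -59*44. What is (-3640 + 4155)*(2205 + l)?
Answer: 2608475/2 ≈ 1.3042e+6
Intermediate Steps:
l = 655/2 (l = 3 - (-59)*44/8 = 3 - ⅛*(-2596) = 3 + 649/2 = 655/2 ≈ 327.50)
(-3640 + 4155)*(2205 + l) = (-3640 + 4155)*(2205 + 655/2) = 515*(5065/2) = 2608475/2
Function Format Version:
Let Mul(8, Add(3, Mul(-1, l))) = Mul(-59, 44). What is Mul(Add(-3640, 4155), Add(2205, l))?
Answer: Rational(2608475, 2) ≈ 1.3042e+6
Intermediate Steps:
l = Rational(655, 2) (l = Add(3, Mul(Rational(-1, 8), Mul(-59, 44))) = Add(3, Mul(Rational(-1, 8), -2596)) = Add(3, Rational(649, 2)) = Rational(655, 2) ≈ 327.50)
Mul(Add(-3640, 4155), Add(2205, l)) = Mul(Add(-3640, 4155), Add(2205, Rational(655, 2))) = Mul(515, Rational(5065, 2)) = Rational(2608475, 2)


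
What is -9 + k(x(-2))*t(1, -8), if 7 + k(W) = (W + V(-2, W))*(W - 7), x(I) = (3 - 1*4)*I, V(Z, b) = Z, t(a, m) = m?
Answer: 47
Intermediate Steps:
x(I) = -I (x(I) = (3 - 4)*I = -I)
k(W) = -7 + (-7 + W)*(-2 + W) (k(W) = -7 + (W - 2)*(W - 7) = -7 + (-2 + W)*(-7 + W) = -7 + (-7 + W)*(-2 + W))
-9 + k(x(-2))*t(1, -8) = -9 + (7 + (-1*(-2))**2 - (-9)*(-2))*(-8) = -9 + (7 + 2**2 - 9*2)*(-8) = -9 + (7 + 4 - 18)*(-8) = -9 - 7*(-8) = -9 + 56 = 47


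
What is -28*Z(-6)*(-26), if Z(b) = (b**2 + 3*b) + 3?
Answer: 15288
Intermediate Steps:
Z(b) = 3 + b**2 + 3*b
-28*Z(-6)*(-26) = -28*(3 + (-6)**2 + 3*(-6))*(-26) = -28*(3 + 36 - 18)*(-26) = -28*21*(-26) = -588*(-26) = 15288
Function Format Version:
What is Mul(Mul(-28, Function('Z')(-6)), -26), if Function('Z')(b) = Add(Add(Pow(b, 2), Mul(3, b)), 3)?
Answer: 15288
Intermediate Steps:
Function('Z')(b) = Add(3, Pow(b, 2), Mul(3, b))
Mul(Mul(-28, Function('Z')(-6)), -26) = Mul(Mul(-28, Add(3, Pow(-6, 2), Mul(3, -6))), -26) = Mul(Mul(-28, Add(3, 36, -18)), -26) = Mul(Mul(-28, 21), -26) = Mul(-588, -26) = 15288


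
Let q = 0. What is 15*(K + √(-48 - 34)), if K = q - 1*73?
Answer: -1095 + 15*I*√82 ≈ -1095.0 + 135.83*I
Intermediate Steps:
K = -73 (K = 0 - 1*73 = 0 - 73 = -73)
15*(K + √(-48 - 34)) = 15*(-73 + √(-48 - 34)) = 15*(-73 + √(-82)) = 15*(-73 + I*√82) = -1095 + 15*I*√82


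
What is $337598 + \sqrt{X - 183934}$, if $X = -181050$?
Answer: $337598 + 2 i \sqrt{91246} \approx 3.376 \cdot 10^{5} + 604.14 i$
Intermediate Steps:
$337598 + \sqrt{X - 183934} = 337598 + \sqrt{-181050 - 183934} = 337598 + \sqrt{-364984} = 337598 + 2 i \sqrt{91246}$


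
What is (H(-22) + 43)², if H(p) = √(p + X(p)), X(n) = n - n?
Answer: (43 + I*√22)² ≈ 1827.0 + 403.38*I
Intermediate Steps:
X(n) = 0
H(p) = √p (H(p) = √(p + 0) = √p)
(H(-22) + 43)² = (√(-22) + 43)² = (I*√22 + 43)² = (43 + I*√22)²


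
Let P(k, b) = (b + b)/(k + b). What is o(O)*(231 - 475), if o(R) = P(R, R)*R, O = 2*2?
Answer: -976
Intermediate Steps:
P(k, b) = 2*b/(b + k) (P(k, b) = (2*b)/(b + k) = 2*b/(b + k))
O = 4
o(R) = R (o(R) = (2*R/(R + R))*R = (2*R/((2*R)))*R = (2*R*(1/(2*R)))*R = 1*R = R)
o(O)*(231 - 475) = 4*(231 - 475) = 4*(-244) = -976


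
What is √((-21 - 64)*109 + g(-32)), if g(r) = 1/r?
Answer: I*√592962/8 ≈ 96.255*I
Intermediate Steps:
√((-21 - 64)*109 + g(-32)) = √((-21 - 64)*109 + 1/(-32)) = √(-85*109 - 1/32) = √(-9265 - 1/32) = √(-296481/32) = I*√592962/8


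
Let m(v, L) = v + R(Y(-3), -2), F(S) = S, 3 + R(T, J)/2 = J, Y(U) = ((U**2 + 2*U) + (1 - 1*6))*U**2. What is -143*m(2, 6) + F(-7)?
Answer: 1137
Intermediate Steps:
Y(U) = U**2*(-5 + U**2 + 2*U) (Y(U) = ((U**2 + 2*U) + (1 - 6))*U**2 = ((U**2 + 2*U) - 5)*U**2 = (-5 + U**2 + 2*U)*U**2 = U**2*(-5 + U**2 + 2*U))
R(T, J) = -6 + 2*J
m(v, L) = -10 + v (m(v, L) = v + (-6 + 2*(-2)) = v + (-6 - 4) = v - 10 = -10 + v)
-143*m(2, 6) + F(-7) = -143*(-10 + 2) - 7 = -143*(-8) - 7 = 1144 - 7 = 1137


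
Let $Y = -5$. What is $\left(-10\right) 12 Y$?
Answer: $600$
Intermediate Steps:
$\left(-10\right) 12 Y = \left(-10\right) 12 \left(-5\right) = \left(-120\right) \left(-5\right) = 600$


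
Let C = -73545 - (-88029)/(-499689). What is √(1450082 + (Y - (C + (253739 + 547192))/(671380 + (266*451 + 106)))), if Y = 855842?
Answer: √123681868247499096641057701/7323701082 ≈ 1518.5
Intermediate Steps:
C = -4083301726/55521 (C = -73545 - (-88029)*(-1)/499689 = -73545 - 1*9781/55521 = -73545 - 9781/55521 = -4083301726/55521 ≈ -73545.)
√(1450082 + (Y - (C + (253739 + 547192))/(671380 + (266*451 + 106)))) = √(1450082 + (855842 - (-4083301726/55521 + (253739 + 547192))/(671380 + (266*451 + 106)))) = √(1450082 + (855842 - (-4083301726/55521 + 800931)/(671380 + (119966 + 106)))) = √(1450082 + (855842 - 40385188325/(55521*(671380 + 120072)))) = √(1450082 + (855842 - 40385188325/(55521*791452))) = √(1450082 + (855842 - 1*40385188325/43942206492)) = √(1450082 + (855842 - 40385188325/43942206492)) = √(1450082 + 37607545503337939/43942206492) = √(101327348177670283/43942206492) = √123681868247499096641057701/7323701082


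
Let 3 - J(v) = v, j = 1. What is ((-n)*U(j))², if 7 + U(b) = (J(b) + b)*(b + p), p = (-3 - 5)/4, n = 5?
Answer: 2500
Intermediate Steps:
J(v) = 3 - v
p = -2 (p = -8*¼ = -2)
U(b) = -13 + 3*b (U(b) = -7 + ((3 - b) + b)*(b - 2) = -7 + 3*(-2 + b) = -7 + (-6 + 3*b) = -13 + 3*b)
((-n)*U(j))² = ((-1*5)*(-13 + 3*1))² = (-5*(-13 + 3))² = (-5*(-10))² = 50² = 2500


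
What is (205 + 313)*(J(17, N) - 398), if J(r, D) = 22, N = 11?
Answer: -194768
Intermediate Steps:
(205 + 313)*(J(17, N) - 398) = (205 + 313)*(22 - 398) = 518*(-376) = -194768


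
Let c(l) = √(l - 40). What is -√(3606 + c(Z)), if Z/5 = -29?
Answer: -√(3606 + I*√185) ≈ -60.05 - 0.11325*I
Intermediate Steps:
Z = -145 (Z = 5*(-29) = -145)
c(l) = √(-40 + l)
-√(3606 + c(Z)) = -√(3606 + √(-40 - 145)) = -√(3606 + √(-185)) = -√(3606 + I*√185)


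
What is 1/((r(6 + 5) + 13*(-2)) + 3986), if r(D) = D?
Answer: 1/3971 ≈ 0.00025183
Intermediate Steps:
1/((r(6 + 5) + 13*(-2)) + 3986) = 1/(((6 + 5) + 13*(-2)) + 3986) = 1/((11 - 26) + 3986) = 1/(-15 + 3986) = 1/3971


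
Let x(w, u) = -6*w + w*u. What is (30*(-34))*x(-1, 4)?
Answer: -2040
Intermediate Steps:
x(w, u) = -6*w + u*w
(30*(-34))*x(-1, 4) = (30*(-34))*(-(-6 + 4)) = -(-1020)*(-2) = -1020*2 = -2040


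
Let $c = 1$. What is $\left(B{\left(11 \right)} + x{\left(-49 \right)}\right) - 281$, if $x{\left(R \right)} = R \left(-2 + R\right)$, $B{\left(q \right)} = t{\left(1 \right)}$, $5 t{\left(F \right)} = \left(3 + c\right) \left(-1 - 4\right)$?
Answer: $2214$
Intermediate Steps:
$t{\left(F \right)} = -4$ ($t{\left(F \right)} = \frac{\left(3 + 1\right) \left(-1 - 4\right)}{5} = \frac{4 \left(-5\right)}{5} = \frac{1}{5} \left(-20\right) = -4$)
$B{\left(q \right)} = -4$
$\left(B{\left(11 \right)} + x{\left(-49 \right)}\right) - 281 = \left(-4 - 49 \left(-2 - 49\right)\right) - 281 = \left(-4 - -2499\right) - 281 = \left(-4 + 2499\right) - 281 = 2495 - 281 = 2214$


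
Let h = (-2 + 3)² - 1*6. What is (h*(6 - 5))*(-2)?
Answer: 10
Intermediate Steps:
h = -5 (h = 1² - 6 = 1 - 6 = -5)
(h*(6 - 5))*(-2) = -5*(6 - 5)*(-2) = -5*1*(-2) = -5*(-2) = 10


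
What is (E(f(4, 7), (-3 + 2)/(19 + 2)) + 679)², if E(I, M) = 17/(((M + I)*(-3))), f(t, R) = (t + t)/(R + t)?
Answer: 11086826436/24649 ≈ 4.4979e+5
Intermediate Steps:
f(t, R) = 2*t/(R + t) (f(t, R) = (2*t)/(R + t) = 2*t/(R + t))
E(I, M) = 17/(-3*I - 3*M) (E(I, M) = 17/(((I + M)*(-3))) = 17/(-3*I - 3*M))
(E(f(4, 7), (-3 + 2)/(19 + 2)) + 679)² = (-17/(3*(2*4/(7 + 4)) + 3*((-3 + 2)/(19 + 2))) + 679)² = (-17/(3*(2*4/11) + 3*(-1/21)) + 679)² = (-17/(3*(2*4*(1/11)) + 3*(-1*1/21)) + 679)² = (-17/(3*(8/11) + 3*(-1/21)) + 679)² = (-17/(24/11 - ⅐) + 679)² = (-17/157/77 + 679)² = (-17*77/157 + 679)² = (-1309/157 + 679)² = (105294/157)² = 11086826436/24649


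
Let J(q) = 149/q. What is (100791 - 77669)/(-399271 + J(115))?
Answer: -1329515/22958008 ≈ -0.057911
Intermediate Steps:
(100791 - 77669)/(-399271 + J(115)) = (100791 - 77669)/(-399271 + 149/115) = 23122/(-399271 + 149*(1/115)) = 23122/(-399271 + 149/115) = 23122/(-45916016/115) = 23122*(-115/45916016) = -1329515/22958008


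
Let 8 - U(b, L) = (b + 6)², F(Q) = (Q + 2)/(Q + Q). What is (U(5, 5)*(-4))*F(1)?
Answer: 678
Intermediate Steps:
F(Q) = (2 + Q)/(2*Q) (F(Q) = (2 + Q)/((2*Q)) = (2 + Q)*(1/(2*Q)) = (2 + Q)/(2*Q))
U(b, L) = 8 - (6 + b)² (U(b, L) = 8 - (b + 6)² = 8 - (6 + b)²)
(U(5, 5)*(-4))*F(1) = ((8 - (6 + 5)²)*(-4))*((½)*(2 + 1)/1) = ((8 - 1*11²)*(-4))*((½)*1*3) = ((8 - 1*121)*(-4))*(3/2) = ((8 - 121)*(-4))*(3/2) = -113*(-4)*(3/2) = 452*(3/2) = 678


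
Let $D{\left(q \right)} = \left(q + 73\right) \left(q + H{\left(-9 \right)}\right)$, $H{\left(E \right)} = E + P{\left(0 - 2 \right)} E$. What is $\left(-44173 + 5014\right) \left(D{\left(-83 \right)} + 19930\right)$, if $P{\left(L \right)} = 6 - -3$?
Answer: $-848183940$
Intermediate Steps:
$P{\left(L \right)} = 9$ ($P{\left(L \right)} = 6 + 3 = 9$)
$H{\left(E \right)} = 10 E$ ($H{\left(E \right)} = E + 9 E = 10 E$)
$D{\left(q \right)} = \left(-90 + q\right) \left(73 + q\right)$ ($D{\left(q \right)} = \left(q + 73\right) \left(q + 10 \left(-9\right)\right) = \left(73 + q\right) \left(q - 90\right) = \left(73 + q\right) \left(-90 + q\right) = \left(-90 + q\right) \left(73 + q\right)$)
$\left(-44173 + 5014\right) \left(D{\left(-83 \right)} + 19930\right) = \left(-44173 + 5014\right) \left(\left(-6570 + \left(-83\right)^{2} - -1411\right) + 19930\right) = - 39159 \left(\left(-6570 + 6889 + 1411\right) + 19930\right) = - 39159 \left(1730 + 19930\right) = \left(-39159\right) 21660 = -848183940$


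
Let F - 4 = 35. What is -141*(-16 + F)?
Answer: -3243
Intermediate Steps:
F = 39 (F = 4 + 35 = 39)
-141*(-16 + F) = -141*(-16 + 39) = -141*23 = -3243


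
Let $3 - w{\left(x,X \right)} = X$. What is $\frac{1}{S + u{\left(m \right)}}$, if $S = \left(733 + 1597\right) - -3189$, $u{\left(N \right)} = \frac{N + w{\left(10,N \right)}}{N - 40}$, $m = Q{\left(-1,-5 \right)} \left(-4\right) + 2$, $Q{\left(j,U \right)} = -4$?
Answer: $\frac{22}{121415} \approx 0.0001812$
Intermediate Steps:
$w{\left(x,X \right)} = 3 - X$
$m = 18$ ($m = \left(-4\right) \left(-4\right) + 2 = 16 + 2 = 18$)
$u{\left(N \right)} = \frac{3}{-40 + N}$ ($u{\left(N \right)} = \frac{N - \left(-3 + N\right)}{N - 40} = \frac{3}{-40 + N}$)
$S = 5519$ ($S = 2330 + 3189 = 5519$)
$\frac{1}{S + u{\left(m \right)}} = \frac{1}{5519 + \frac{3}{-40 + 18}} = \frac{1}{5519 + \frac{3}{-22}} = \frac{1}{5519 + 3 \left(- \frac{1}{22}\right)} = \frac{1}{5519 - \frac{3}{22}} = \frac{1}{\frac{121415}{22}} = \frac{22}{121415}$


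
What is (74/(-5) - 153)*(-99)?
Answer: 83061/5 ≈ 16612.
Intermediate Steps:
(74/(-5) - 153)*(-99) = (74*(-1/5) - 153)*(-99) = (-74/5 - 153)*(-99) = -839/5*(-99) = 83061/5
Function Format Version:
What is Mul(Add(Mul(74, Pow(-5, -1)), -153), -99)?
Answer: Rational(83061, 5) ≈ 16612.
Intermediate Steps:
Mul(Add(Mul(74, Pow(-5, -1)), -153), -99) = Mul(Add(Mul(74, Rational(-1, 5)), -153), -99) = Mul(Add(Rational(-74, 5), -153), -99) = Mul(Rational(-839, 5), -99) = Rational(83061, 5)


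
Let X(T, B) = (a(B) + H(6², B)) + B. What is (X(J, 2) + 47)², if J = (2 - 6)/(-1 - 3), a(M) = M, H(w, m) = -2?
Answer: 2401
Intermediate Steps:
J = 1 (J = -4/(-4) = -4*(-¼) = 1)
X(T, B) = -2 + 2*B (X(T, B) = (B - 2) + B = (-2 + B) + B = -2 + 2*B)
(X(J, 2) + 47)² = ((-2 + 2*2) + 47)² = ((-2 + 4) + 47)² = (2 + 47)² = 49² = 2401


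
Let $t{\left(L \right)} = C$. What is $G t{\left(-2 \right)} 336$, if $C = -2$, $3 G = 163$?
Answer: $-36512$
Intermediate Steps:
$G = \frac{163}{3}$ ($G = \frac{1}{3} \cdot 163 = \frac{163}{3} \approx 54.333$)
$t{\left(L \right)} = -2$
$G t{\left(-2 \right)} 336 = \frac{163}{3} \left(-2\right) 336 = \left(- \frac{326}{3}\right) 336 = -36512$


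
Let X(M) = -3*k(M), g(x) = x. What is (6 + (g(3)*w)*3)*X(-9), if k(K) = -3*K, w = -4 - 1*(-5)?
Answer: -1215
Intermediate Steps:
w = 1 (w = -4 + 5 = 1)
X(M) = 9*M (X(M) = -(-9)*M = 9*M)
(6 + (g(3)*w)*3)*X(-9) = (6 + (3*1)*3)*(9*(-9)) = (6 + 3*3)*(-81) = (6 + 9)*(-81) = 15*(-81) = -1215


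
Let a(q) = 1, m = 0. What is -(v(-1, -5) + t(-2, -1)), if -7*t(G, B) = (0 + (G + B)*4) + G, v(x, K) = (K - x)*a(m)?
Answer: 2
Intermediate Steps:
v(x, K) = K - x (v(x, K) = (K - x)*1 = K - x)
t(G, B) = -5*G/7 - 4*B/7 (t(G, B) = -((0 + (G + B)*4) + G)/7 = -((0 + (B + G)*4) + G)/7 = -((0 + (4*B + 4*G)) + G)/7 = -((4*B + 4*G) + G)/7 = -(4*B + 5*G)/7 = -5*G/7 - 4*B/7)
-(v(-1, -5) + t(-2, -1)) = -((-5 - 1*(-1)) + (-5/7*(-2) - 4/7*(-1))) = -((-5 + 1) + (10/7 + 4/7)) = -(-4 + 2) = -1*(-2) = 2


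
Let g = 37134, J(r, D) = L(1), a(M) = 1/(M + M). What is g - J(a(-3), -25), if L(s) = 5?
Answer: 37129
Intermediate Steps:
a(M) = 1/(2*M)
J(r, D) = 5
g - J(a(-3), -25) = 37134 - 1*5 = 37134 - 5 = 37129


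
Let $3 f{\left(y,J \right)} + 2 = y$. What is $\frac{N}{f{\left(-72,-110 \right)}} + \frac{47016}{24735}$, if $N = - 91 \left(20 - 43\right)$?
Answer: $- \frac{50610627}{610130} \approx -82.951$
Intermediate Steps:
$f{\left(y,J \right)} = - \frac{2}{3} + \frac{y}{3}$
$N = 2093$ ($N = \left(-91\right) \left(-23\right) = 2093$)
$\frac{N}{f{\left(-72,-110 \right)}} + \frac{47016}{24735} = \frac{2093}{- \frac{2}{3} + \frac{1}{3} \left(-72\right)} + \frac{47016}{24735} = \frac{2093}{- \frac{2}{3} - 24} + 47016 \cdot \frac{1}{24735} = \frac{2093}{- \frac{74}{3}} + \frac{15672}{8245} = 2093 \left(- \frac{3}{74}\right) + \frac{15672}{8245} = - \frac{6279}{74} + \frac{15672}{8245} = - \frac{50610627}{610130}$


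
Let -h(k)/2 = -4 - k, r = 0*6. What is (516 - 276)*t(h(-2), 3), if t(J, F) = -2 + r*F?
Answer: -480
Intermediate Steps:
r = 0
h(k) = 8 + 2*k (h(k) = -2*(-4 - k) = 8 + 2*k)
t(J, F) = -2 (t(J, F) = -2 + 0*F = -2 + 0 = -2)
(516 - 276)*t(h(-2), 3) = (516 - 276)*(-2) = 240*(-2) = -480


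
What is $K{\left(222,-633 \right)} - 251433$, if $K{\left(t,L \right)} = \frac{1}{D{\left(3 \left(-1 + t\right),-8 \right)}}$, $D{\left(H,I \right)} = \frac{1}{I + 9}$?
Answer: $-251432$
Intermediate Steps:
$D{\left(H,I \right)} = \frac{1}{9 + I}$
$K{\left(t,L \right)} = 1$ ($K{\left(t,L \right)} = \frac{1}{\frac{1}{9 - 8}} = \frac{1}{1^{-1}} = 1^{-1} = 1$)
$K{\left(222,-633 \right)} - 251433 = 1 - 251433 = -251432$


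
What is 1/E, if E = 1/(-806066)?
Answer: -806066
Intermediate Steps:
E = -1/806066 ≈ -1.2406e-6
1/E = 1/(-1/806066) = -806066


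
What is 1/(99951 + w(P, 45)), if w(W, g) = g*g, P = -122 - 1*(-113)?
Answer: 1/101976 ≈ 9.8062e-6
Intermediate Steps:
P = -9 (P = -122 + 113 = -9)
w(W, g) = g²
1/(99951 + w(P, 45)) = 1/(99951 + 45²) = 1/(99951 + 2025) = 1/101976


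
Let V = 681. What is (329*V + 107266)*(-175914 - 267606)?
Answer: -146944828800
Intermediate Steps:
(329*V + 107266)*(-175914 - 267606) = (329*681 + 107266)*(-175914 - 267606) = (224049 + 107266)*(-443520) = 331315*(-443520) = -146944828800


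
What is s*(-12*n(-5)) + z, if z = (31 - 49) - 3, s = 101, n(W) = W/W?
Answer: -1233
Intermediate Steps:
n(W) = 1
z = -21 (z = -18 - 3 = -21)
s*(-12*n(-5)) + z = 101*(-12*1) - 21 = 101*(-12) - 21 = -1212 - 21 = -1233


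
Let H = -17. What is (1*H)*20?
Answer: -340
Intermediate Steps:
(1*H)*20 = (1*(-17))*20 = -17*20 = -340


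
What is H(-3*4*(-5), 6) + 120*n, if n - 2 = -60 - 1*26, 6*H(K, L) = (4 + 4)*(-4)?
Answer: -30256/3 ≈ -10085.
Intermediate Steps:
H(K, L) = -16/3 (H(K, L) = ((4 + 4)*(-4))/6 = (8*(-4))/6 = (1/6)*(-32) = -16/3)
n = -84 (n = 2 + (-60 - 1*26) = 2 + (-60 - 26) = 2 - 86 = -84)
H(-3*4*(-5), 6) + 120*n = -16/3 + 120*(-84) = -16/3 - 10080 = -30256/3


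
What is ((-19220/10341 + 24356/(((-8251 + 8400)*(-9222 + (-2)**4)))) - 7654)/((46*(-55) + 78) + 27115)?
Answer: -54298107563896/174918475805301 ≈ -0.31042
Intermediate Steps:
((-19220/10341 + 24356/(((-8251 + 8400)*(-9222 + (-2)**4)))) - 7654)/((46*(-55) + 78) + 27115) = ((-19220*1/10341 + 24356/((149*(-9222 + 16)))) - 7654)/((-2530 + 78) + 27115) = ((-19220/10341 + 24356/((149*(-9206)))) - 7654)/(-2452 + 27115) = ((-19220/10341 + 24356/(-1371694)) - 7654)/24663 = ((-19220/10341 + 24356*(-1/1371694)) - 7654)*(1/24663) = ((-19220/10341 - 12178/685847) - 7654)*(1/24663) = (-13307912038/7092343827 - 7654)*(1/24663) = -54298107563896/7092343827*1/24663 = -54298107563896/174918475805301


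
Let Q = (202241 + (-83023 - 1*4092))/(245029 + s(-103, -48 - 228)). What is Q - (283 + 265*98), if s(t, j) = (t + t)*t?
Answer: -6989667365/266247 ≈ -26253.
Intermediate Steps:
s(t, j) = 2*t² (s(t, j) = (2*t)*t = 2*t²)
Q = 115126/266247 (Q = (202241 + (-83023 - 1*4092))/(245029 + 2*(-103)²) = (202241 + (-83023 - 4092))/(245029 + 2*10609) = (202241 - 87115)/(245029 + 21218) = 115126/266247 ≈ 0.43240)
Q - (283 + 265*98) = 115126/266247 - (283 + 265*98) = 115126/266247 - (283 + 25970) = 115126/266247 - 1*26253 = 115126/266247 - 26253 = -6989667365/266247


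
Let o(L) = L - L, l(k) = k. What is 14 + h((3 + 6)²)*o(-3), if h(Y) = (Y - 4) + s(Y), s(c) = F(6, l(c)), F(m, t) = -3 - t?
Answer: 14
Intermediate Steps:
s(c) = -3 - c
o(L) = 0
h(Y) = -7 (h(Y) = (Y - 4) + (-3 - Y) = (-4 + Y) + (-3 - Y) = -7)
14 + h((3 + 6)²)*o(-3) = 14 - 7*0 = 14 + 0 = 14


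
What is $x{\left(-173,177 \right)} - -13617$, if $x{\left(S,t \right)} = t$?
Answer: $13794$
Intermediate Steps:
$x{\left(-173,177 \right)} - -13617 = 177 - -13617 = 177 + 13617 = 13794$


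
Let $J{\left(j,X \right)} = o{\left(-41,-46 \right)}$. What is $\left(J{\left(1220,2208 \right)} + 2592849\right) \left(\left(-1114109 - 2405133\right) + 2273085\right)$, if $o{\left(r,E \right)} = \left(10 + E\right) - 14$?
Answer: $-3231034623443$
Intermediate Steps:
$o{\left(r,E \right)} = -4 + E$
$J{\left(j,X \right)} = -50$ ($J{\left(j,X \right)} = -4 - 46 = -50$)
$\left(J{\left(1220,2208 \right)} + 2592849\right) \left(\left(-1114109 - 2405133\right) + 2273085\right) = \left(-50 + 2592849\right) \left(\left(-1114109 - 2405133\right) + 2273085\right) = 2592799 \left(\left(-1114109 - 2405133\right) + 2273085\right) = 2592799 \left(-3519242 + 2273085\right) = 2592799 \left(-1246157\right) = -3231034623443$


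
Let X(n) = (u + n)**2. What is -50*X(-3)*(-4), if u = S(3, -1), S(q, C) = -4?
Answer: 9800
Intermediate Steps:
u = -4
X(n) = (-4 + n)**2
-50*X(-3)*(-4) = -50*(-4 - 3)**2*(-4) = -50*(-7)**2*(-4) = -50*49*(-4) = -2450*(-4) = 9800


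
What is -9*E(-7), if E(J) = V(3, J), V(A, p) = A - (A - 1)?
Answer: -9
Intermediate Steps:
V(A, p) = 1 (V(A, p) = A - (-1 + A) = A + (1 - A) = 1)
E(J) = 1
-9*E(-7) = -9*1 = -9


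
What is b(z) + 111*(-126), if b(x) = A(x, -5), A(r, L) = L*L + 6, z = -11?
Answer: -13955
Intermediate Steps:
A(r, L) = 6 + L² (A(r, L) = L² + 6 = 6 + L²)
b(x) = 31 (b(x) = 6 + (-5)² = 6 + 25 = 31)
b(z) + 111*(-126) = 31 + 111*(-126) = 31 - 13986 = -13955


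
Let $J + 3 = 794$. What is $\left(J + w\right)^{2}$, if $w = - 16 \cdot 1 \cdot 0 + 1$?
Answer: $627264$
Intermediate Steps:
$w = 1$ ($w = \left(-16\right) 0 + 1 = 0 + 1 = 1$)
$J = 791$ ($J = -3 + 794 = 791$)
$\left(J + w\right)^{2} = \left(791 + 1\right)^{2} = 792^{2} = 627264$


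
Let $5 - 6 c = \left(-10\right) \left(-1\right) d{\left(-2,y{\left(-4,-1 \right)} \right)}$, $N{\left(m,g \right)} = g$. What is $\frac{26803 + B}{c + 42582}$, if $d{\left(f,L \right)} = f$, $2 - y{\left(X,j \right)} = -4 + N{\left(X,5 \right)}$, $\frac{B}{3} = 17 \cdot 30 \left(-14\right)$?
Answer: $\frac{32298}{255517} \approx 0.1264$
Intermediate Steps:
$B = -21420$ ($B = 3 \cdot 17 \cdot 30 \left(-14\right) = 3 \cdot 510 \left(-14\right) = 3 \left(-7140\right) = -21420$)
$y{\left(X,j \right)} = 1$ ($y{\left(X,j \right)} = 2 - \left(-4 + 5\right) = 2 - 1 = 1$)
$c = \frac{25}{6}$ ($c = \frac{5}{6} - \frac{\left(-10\right) \left(-1\right) \left(-2\right)}{6} = \frac{5}{6} - \frac{10 \left(-2\right)}{6} = \frac{5}{6} - - \frac{10}{3} = \frac{5}{6} + \frac{10}{3} = \frac{25}{6} \approx 4.1667$)
$\frac{26803 + B}{c + 42582} = \frac{26803 - 21420}{\frac{25}{6} + 42582} = \frac{5383}{\frac{255517}{6}} = 5383 \cdot \frac{6}{255517} = \frac{32298}{255517}$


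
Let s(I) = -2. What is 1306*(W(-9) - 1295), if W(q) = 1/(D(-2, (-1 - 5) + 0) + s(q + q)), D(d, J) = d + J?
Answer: -8457003/5 ≈ -1.6914e+6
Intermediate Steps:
D(d, J) = J + d
W(q) = -1/10 (W(q) = 1/((((-1 - 5) + 0) - 2) - 2) = 1/(((-6 + 0) - 2) - 2) = 1/((-6 - 2) - 2) = 1/(-8 - 2) = 1/(-10) = -1/10)
1306*(W(-9) - 1295) = 1306*(-1/10 - 1295) = 1306*(-12951/10) = -8457003/5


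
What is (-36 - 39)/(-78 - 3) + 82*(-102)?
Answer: -225803/27 ≈ -8363.1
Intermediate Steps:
(-36 - 39)/(-78 - 3) + 82*(-102) = -75/(-81) - 8364 = -75*(-1/81) - 8364 = 25/27 - 8364 = -225803/27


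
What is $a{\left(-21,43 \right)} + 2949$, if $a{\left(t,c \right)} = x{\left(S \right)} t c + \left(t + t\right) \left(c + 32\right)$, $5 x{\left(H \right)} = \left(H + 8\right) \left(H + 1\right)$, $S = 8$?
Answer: $- \frac{131037}{5} \approx -26207.0$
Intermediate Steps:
$x{\left(H \right)} = \frac{\left(1 + H\right) \left(8 + H\right)}{5}$ ($x{\left(H \right)} = \frac{\left(H + 8\right) \left(H + 1\right)}{5} = \frac{\left(8 + H\right) \left(1 + H\right)}{5} = \frac{\left(1 + H\right) \left(8 + H\right)}{5}$)
$a{\left(t,c \right)} = 2 t \left(32 + c\right) + \frac{144 c t}{5}$ ($a{\left(t,c \right)} = \left(\frac{8}{5} + \frac{8^{2}}{5} + \frac{9}{5} \cdot 8\right) t c + \left(t + t\right) \left(c + 32\right) = \left(\frac{8}{5} + \frac{1}{5} \cdot 64 + \frac{72}{5}\right) t c + 2 t \left(32 + c\right) = \left(\frac{8}{5} + \frac{64}{5} + \frac{72}{5}\right) t c + 2 t \left(32 + c\right) = \frac{144 t}{5} c + 2 t \left(32 + c\right) = \frac{144 c t}{5} + 2 t \left(32 + c\right) = 2 t \left(32 + c\right) + \frac{144 c t}{5}$)
$a{\left(-21,43 \right)} + 2949 = \frac{2}{5} \left(-21\right) \left(160 + 77 \cdot 43\right) + 2949 = \frac{2}{5} \left(-21\right) \left(160 + 3311\right) + 2949 = \frac{2}{5} \left(-21\right) 3471 + 2949 = - \frac{145782}{5} + 2949 = - \frac{131037}{5}$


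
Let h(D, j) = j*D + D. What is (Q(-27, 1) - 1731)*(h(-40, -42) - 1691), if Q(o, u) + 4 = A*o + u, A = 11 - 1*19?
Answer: 77418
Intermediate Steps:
h(D, j) = D + D*j (h(D, j) = D*j + D = D + D*j)
A = -8 (A = 11 - 19 = -8)
Q(o, u) = -4 + u - 8*o (Q(o, u) = -4 + (-8*o + u) = -4 + (u - 8*o) = -4 + u - 8*o)
(Q(-27, 1) - 1731)*(h(-40, -42) - 1691) = ((-4 + 1 - 8*(-27)) - 1731)*(-40*(1 - 42) - 1691) = ((-4 + 1 + 216) - 1731)*(-40*(-41) - 1691) = (213 - 1731)*(1640 - 1691) = -1518*(-51) = 77418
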